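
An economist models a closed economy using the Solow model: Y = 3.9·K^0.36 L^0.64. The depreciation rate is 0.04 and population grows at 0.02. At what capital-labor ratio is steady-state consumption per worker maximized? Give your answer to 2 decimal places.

Capital per worker breaks even when investment replaces (n + δ)·k; here n + δ = 0.06.
Setting f'(k) = n+δ gives 0.36·3.9·k^(0.36−1) = 0.06, hence k_gold = (0.36·3.9/0.06)^(1/0.64) ≈ 137.8478.

k_gold ≈ 137.85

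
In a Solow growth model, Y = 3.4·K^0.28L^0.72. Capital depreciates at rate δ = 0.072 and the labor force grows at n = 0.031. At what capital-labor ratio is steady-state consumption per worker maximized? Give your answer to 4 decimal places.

k_gold ≈ 21.9477

The effective depreciation rate is n + δ = 0.031 + 0.072 = 0.103.
Maximizing c = f(k) − (n+δ)·k gives f'(k) = n+δ, i.e. 0.28·3.4·k^(0.28−1) = 0.103, so k_gold = (0.28·3.4/0.103)^(1/0.72) ≈ 21.9477.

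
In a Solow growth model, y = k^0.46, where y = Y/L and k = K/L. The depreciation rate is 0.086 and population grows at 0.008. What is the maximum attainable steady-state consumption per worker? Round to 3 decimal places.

c_gold ≈ 2.089

n + δ = 0.008 + 0.086 = 0.094.
Setting f'(k) = n+δ gives 0.46·k^(0.46−1) = 0.094, hence k_gold = (0.46/0.094)^(1/0.54) ≈ 18.9275.
y_gold = 18.9275^0.46 ≈ 3.8678.
c_gold = y_gold − (n+δ)·k_gold = 3.8678 − 0.094·18.9275 ≈ 2.0886.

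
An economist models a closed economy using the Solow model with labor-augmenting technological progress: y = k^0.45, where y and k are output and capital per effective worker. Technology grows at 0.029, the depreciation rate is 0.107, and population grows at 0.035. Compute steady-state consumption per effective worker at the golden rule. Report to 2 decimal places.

c_gold ≈ 1.21

Capital per effective worker breaks even when investment replaces (n + g + δ)·k; here n + g + δ = 0.171.
At the golden rule the marginal product of capital equals n+g+δ: 0.45·k^(0.45−1) = 0.171. Solving, k_gold = (0.45/0.171)^(1/0.55) ≈ 5.8080.
y_gold = 5.8080^0.45 ≈ 2.2071.
c_gold = y_gold − (n+g+δ)·k_gold = 2.2071 − 0.171·5.8080 ≈ 1.2139.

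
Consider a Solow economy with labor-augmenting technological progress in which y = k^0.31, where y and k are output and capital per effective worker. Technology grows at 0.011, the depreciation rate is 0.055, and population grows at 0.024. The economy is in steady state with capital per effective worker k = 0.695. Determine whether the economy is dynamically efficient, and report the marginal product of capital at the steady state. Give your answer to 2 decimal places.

dynamically efficient; MPK ≈ 0.40

Break-even investment rate: n + g + δ = 0.024 + 0.011 + 0.055 = 0.09.
MPK = 0.31·k^(0.31−1) = 0.31·0.695^(-0.69) ≈ 0.3985.
MPK > 0.09, so the economy is dynamically efficient (under-saving).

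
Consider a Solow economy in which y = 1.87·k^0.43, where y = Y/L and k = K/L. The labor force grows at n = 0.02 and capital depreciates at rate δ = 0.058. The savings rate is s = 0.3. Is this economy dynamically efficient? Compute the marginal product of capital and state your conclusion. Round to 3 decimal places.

Break-even investment rate: n + δ = 0.02 + 0.058 = 0.078.
Steady-state k*: s·A·k^0.43 = 0.078·k gives k* = (0.3·1.87/0.078)^(1/0.57) ≈ 31.8623.
MPK = 0.43·1.87·31.8623^(-0.57) ≈ 0.1118.
MPK > n+δ = 0.078, so the economy is dynamically efficient (under-saving).

dynamically efficient; MPK ≈ 0.112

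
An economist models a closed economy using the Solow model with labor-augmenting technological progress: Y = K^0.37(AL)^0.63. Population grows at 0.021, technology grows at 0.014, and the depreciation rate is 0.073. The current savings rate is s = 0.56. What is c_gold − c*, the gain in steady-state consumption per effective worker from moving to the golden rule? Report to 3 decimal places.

Δc ≈ 0.142

The effective depreciation rate is n + g + δ = 0.021 + 0.014 + 0.073 = 0.108.
Current steady state (s = 0.56): k* = (0.56/0.108)^(1/0.63) ≈ 13.6316, y* = 13.6316^0.37 ≈ 2.6289, c* = (1−0.56)·2.6289 ≈ 1.1567.
Setting f'(k) = n+g+δ gives 0.37·k^(0.37−1) = 0.108, hence k_gold = (0.37/0.108)^(1/0.63) ≈ 7.0608.
y_gold = 7.0608^0.37 ≈ 2.0610, c_gold = y_gold − 0.108·k_gold ≈ 1.2984.
Gain: Δc = 1.2984 − 1.1567 ≈ 0.1417.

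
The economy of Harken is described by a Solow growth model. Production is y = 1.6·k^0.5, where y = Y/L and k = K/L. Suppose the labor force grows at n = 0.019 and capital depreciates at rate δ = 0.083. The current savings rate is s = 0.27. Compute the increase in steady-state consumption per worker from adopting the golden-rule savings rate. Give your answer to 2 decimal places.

Δc ≈ 1.33

Capital per worker breaks even when investment replaces (n + δ)·k; here n + δ = 0.102.
Current steady state (s = 0.27): k* = (0.27·1.6/0.102)^(1/0.5) ≈ 17.9377, y* = 1.6·17.9377^0.5 ≈ 6.7765, c* = (1−0.27)·6.7765 ≈ 4.9468.
At the golden rule the marginal product of capital equals n+δ: 0.5·1.6·k^(0.5−1) = 0.102. Solving, k_gold = (0.5·1.6/0.102)^(1/0.5) ≈ 61.5148.
y_gold = 1.6·61.5148^0.5 ≈ 12.5490, c_gold = y_gold − 0.102·k_gold ≈ 6.2745.
Gain: Δc = 6.2745 − 4.9468 ≈ 1.3277.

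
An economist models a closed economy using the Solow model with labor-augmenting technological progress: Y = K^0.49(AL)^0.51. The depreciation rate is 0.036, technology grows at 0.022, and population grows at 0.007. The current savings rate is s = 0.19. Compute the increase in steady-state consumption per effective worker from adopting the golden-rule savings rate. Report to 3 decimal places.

Δc ≈ 1.282

Capital per effective worker breaks even when investment replaces (n + g + δ)·k; here n + g + δ = 0.065.
Current steady state (s = 0.19): k* = (0.19/0.065)^(1/0.51) ≈ 8.1924, y* = 8.1924^0.49 ≈ 2.8027, c* = (1−0.19)·2.8027 ≈ 2.2702.
Golden rule sets MPK = n+g+δ: 0.49·k^(0.49−1) = 0.065, so k_gold = (0.49/0.065)^(1/0.51) ≈ 52.5004.
y_gold = 52.5004^0.49 ≈ 6.9643, c_gold = y_gold − 0.065·k_gold ≈ 3.5518.
Gain: Δc = 3.5518 − 2.2702 ≈ 1.2816.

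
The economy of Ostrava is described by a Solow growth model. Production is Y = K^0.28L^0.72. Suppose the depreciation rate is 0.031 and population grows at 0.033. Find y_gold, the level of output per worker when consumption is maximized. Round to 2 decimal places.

y_gold ≈ 1.78

n + δ = 0.033 + 0.031 = 0.064.
Golden rule sets MPK = n+δ: 0.28·k^(0.28−1) = 0.064, so k_gold = (0.28/0.064)^(1/0.72) ≈ 7.7669.
Output: y_gold = k_gold^0.28 = 7.7669^0.28 ≈ 1.7753.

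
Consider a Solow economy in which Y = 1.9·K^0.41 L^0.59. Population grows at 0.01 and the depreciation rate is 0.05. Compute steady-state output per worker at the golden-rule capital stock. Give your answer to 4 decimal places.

y_gold ≈ 11.2840

n + δ = 0.01 + 0.05 = 0.06.
Golden rule sets MPK = n+δ: 0.41·1.9·k^(0.41−1) = 0.06, so k_gold = (0.41·1.9/0.06)^(1/0.59) ≈ 77.1073.
Output: y_gold = 1.9·k_gold^0.41 = 1.9·77.1073^0.41 ≈ 11.2840.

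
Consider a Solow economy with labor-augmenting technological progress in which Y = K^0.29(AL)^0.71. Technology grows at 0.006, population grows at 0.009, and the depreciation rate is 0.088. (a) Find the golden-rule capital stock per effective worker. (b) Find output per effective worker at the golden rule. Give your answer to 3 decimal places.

(a) k_gold ≈ 4.297; (b) y_gold ≈ 1.526

Break-even investment rate: n + g + δ = 0.009 + 0.006 + 0.088 = 0.103.
At the golden rule the marginal product of capital equals n+g+δ: 0.29·k^(0.29−1) = 0.103. Solving, k_gold = (0.29/0.103)^(1/0.71) ≈ 4.2972.
y_gold = 4.2972^0.29 ≈ 1.5262.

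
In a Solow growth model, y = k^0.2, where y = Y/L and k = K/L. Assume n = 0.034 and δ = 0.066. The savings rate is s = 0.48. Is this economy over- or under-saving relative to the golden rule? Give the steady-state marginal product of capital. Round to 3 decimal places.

over-saving; MPK ≈ 0.042

Capital per worker breaks even when investment replaces (n + δ)·k; here n + δ = 0.1.
Steady-state k*: s·k^0.2 = 0.1·k gives k* = (0.48/0.1)^(1/0.8) ≈ 7.1048.
MPK = 0.2·7.1048^(-0.8) ≈ 0.0417.
MPK < n+δ = 0.1, so the economy is dynamically inefficient (over-saving).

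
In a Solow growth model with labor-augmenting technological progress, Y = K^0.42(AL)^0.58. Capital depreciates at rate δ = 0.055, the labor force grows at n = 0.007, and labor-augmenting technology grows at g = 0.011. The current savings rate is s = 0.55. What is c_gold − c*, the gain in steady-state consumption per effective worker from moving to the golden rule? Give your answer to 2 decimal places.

Δc ≈ 0.12

n + g + δ = 0.007 + 0.011 + 0.055 = 0.073.
Current steady state (s = 0.55): k* = (0.55/0.073)^(1/0.58) ≈ 32.5190, y* = 32.5190^0.42 ≈ 4.3162, c* = (1−0.55)·4.3162 ≈ 1.9423.
At the golden rule the marginal product of capital equals n+g+δ: 0.42·k^(0.42−1) = 0.073. Solving, k_gold = (0.42/0.073)^(1/0.58) ≈ 20.4276.
y_gold = 20.4276^0.42 ≈ 3.5505, c_gold = y_gold − 0.073·k_gold ≈ 2.0593.
Gain: Δc = 2.0593 − 1.9423 ≈ 0.1170.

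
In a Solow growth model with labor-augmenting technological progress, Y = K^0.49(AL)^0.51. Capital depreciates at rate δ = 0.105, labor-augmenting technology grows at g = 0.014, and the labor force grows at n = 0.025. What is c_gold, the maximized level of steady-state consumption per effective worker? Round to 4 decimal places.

The effective depreciation rate is n + g + δ = 0.025 + 0.014 + 0.105 = 0.144.
Golden rule sets MPK = n+g+δ: 0.49·k^(0.49−1) = 0.144, so k_gold = (0.49/0.144)^(1/0.51) ≈ 11.0360.
y_gold = 11.0360^0.49 ≈ 3.2432.
c_gold = y_gold − (n+g+δ)·k_gold = 3.2432 − 0.144·11.0360 ≈ 1.6540.

c_gold ≈ 1.6540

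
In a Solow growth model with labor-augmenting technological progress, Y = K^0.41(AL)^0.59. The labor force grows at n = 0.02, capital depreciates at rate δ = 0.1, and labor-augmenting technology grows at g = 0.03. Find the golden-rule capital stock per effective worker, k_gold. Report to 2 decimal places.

Capital per effective worker breaks even when investment replaces (n + g + δ)·k; here n + g + δ = 0.15.
Golden rule sets MPK = n+g+δ: 0.41·k^(0.41−1) = 0.15, so k_gold = (0.41/0.15)^(1/0.59) ≈ 5.4974.

k_gold ≈ 5.50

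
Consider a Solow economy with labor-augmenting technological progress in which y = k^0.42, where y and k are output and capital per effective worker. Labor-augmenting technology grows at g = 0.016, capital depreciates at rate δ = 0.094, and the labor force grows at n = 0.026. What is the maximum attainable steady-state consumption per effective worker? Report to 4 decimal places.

c_gold ≈ 1.3123

Capital per effective worker breaks even when investment replaces (n + g + δ)·k; here n + g + δ = 0.136.
At the golden rule the marginal product of capital equals n+g+δ: 0.42·k^(0.42−1) = 0.136. Solving, k_gold = (0.42/0.136)^(1/0.58) ≈ 6.9876.
y_gold = 6.9876^0.42 ≈ 2.2627.
c_gold = y_gold − (n+g+δ)·k_gold = 2.2627 − 0.136·6.9876 ≈ 1.3123.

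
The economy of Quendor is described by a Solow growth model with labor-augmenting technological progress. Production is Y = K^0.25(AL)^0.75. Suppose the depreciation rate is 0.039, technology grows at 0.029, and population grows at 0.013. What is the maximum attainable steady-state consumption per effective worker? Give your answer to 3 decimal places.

The effective depreciation rate is n + g + δ = 0.013 + 0.029 + 0.039 = 0.081.
Setting f'(k) = n+g+δ gives 0.25·k^(0.25−1) = 0.081, hence k_gold = (0.25/0.081)^(1/0.75) ≈ 4.4937.
y_gold = 4.4937^0.25 ≈ 1.4560.
c_gold = y_gold − (n+g+δ)·k_gold = 1.4560 − 0.081·4.4937 ≈ 1.0920.

c_gold ≈ 1.092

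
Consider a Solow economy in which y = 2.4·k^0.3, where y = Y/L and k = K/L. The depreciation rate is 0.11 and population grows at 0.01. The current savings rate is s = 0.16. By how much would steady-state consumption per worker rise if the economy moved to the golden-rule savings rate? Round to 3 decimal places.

Δc ≈ 0.302

n + δ = 0.01 + 0.11 = 0.12.
Current steady state (s = 0.16): k* = (0.16·2.4/0.12)^(1/0.7) ≈ 5.2680, y* = 2.4·5.2680^0.3 ≈ 3.9510, c* = (1−0.16)·3.9510 ≈ 3.3188.
Maximizing c = f(k) − (n+δ)·k gives f'(k) = n+δ, i.e. 0.3·2.4·k^(0.3−1) = 0.12, so k_gold = (0.3·2.4/0.12)^(1/0.7) ≈ 12.9314.
y_gold = 2.4·12.9314^0.3 ≈ 5.1725, c_gold = y_gold − 0.12·k_gold ≈ 3.6208.
Gain: Δc = 3.6208 − 3.3188 ≈ 0.3020.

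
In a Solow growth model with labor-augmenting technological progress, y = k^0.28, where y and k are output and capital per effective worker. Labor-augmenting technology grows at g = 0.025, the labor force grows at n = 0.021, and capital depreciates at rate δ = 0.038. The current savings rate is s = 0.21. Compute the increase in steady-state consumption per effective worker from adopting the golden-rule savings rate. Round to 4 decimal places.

n + g + δ = 0.021 + 0.025 + 0.038 = 0.084.
Current steady state (s = 0.21): k* = (0.21/0.084)^(1/0.72) ≈ 3.5702, y* = 3.5702^0.28 ≈ 1.4281, c* = (1−0.21)·1.4281 ≈ 1.1282.
Golden rule sets MPK = n+g+δ: 0.28·k^(0.28−1) = 0.084, so k_gold = (0.28/0.084)^(1/0.72) ≈ 5.3238.
y_gold = 5.3238^0.28 ≈ 1.5971, c_gold = y_gold − 0.084·k_gold ≈ 1.1499.
Gain: Δc = 1.1499 − 1.1282 ≈ 0.0217.

Δc ≈ 0.0217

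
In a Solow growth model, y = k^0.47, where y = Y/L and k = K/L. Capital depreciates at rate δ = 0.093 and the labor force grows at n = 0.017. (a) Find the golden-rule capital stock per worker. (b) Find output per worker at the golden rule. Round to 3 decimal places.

(a) k_gold ≈ 15.489; (b) y_gold ≈ 3.625

The effective depreciation rate is n + δ = 0.017 + 0.093 = 0.11.
Maximizing c = f(k) − (n+δ)·k gives f'(k) = n+δ, i.e. 0.47·k^(0.47−1) = 0.11, so k_gold = (0.47/0.11)^(1/0.53) ≈ 15.4885.
y_gold = 15.4885^0.47 ≈ 3.6250.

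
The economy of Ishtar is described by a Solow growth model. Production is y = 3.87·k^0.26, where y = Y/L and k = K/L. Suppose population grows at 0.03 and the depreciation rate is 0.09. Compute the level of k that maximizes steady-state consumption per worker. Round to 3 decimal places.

k_gold ≈ 17.700

Capital per worker breaks even when investment replaces (n + δ)·k; here n + δ = 0.12.
Maximizing c = f(k) − (n+δ)·k gives f'(k) = n+δ, i.e. 0.26·3.87·k^(0.26−1) = 0.12, so k_gold = (0.26·3.87/0.12)^(1/0.74) ≈ 17.7002.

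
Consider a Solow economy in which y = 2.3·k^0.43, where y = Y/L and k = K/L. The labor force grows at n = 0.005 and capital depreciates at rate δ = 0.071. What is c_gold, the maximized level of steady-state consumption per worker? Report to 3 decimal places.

c_gold ≈ 9.084

Capital per worker breaks even when investment replaces (n + δ)·k; here n + δ = 0.076.
At the golden rule the marginal product of capital equals n+δ: 0.43·2.3·k^(0.43−1) = 0.076. Solving, k_gold = (0.43·2.3/0.076)^(1/0.57) ≈ 90.1690.
y_gold = 2.3·90.1690^0.43 ≈ 15.9369.
c_gold = y_gold − (n+δ)·k_gold = 15.9369 − 0.076·90.1690 ≈ 9.0840.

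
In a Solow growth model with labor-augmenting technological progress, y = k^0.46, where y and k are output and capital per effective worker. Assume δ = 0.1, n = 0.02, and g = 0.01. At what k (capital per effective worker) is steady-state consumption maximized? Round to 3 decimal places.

The effective depreciation rate is n + g + δ = 0.02 + 0.01 + 0.1 = 0.13.
Golden rule sets MPK = n+g+δ: 0.46·k^(0.46−1) = 0.13, so k_gold = (0.46/0.13)^(1/0.54) ≈ 10.3830.

k_gold ≈ 10.383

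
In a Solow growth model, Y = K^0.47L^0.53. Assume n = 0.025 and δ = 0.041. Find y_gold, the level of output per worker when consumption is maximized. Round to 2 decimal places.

The effective depreciation rate is n + δ = 0.025 + 0.041 = 0.066.
Setting f'(k) = n+δ gives 0.47·k^(0.47−1) = 0.066, hence k_gold = (0.47/0.066)^(1/0.53) ≈ 40.6062.
Output: y_gold = k_gold^0.47 = 40.6062^0.47 ≈ 5.7021.

y_gold ≈ 5.70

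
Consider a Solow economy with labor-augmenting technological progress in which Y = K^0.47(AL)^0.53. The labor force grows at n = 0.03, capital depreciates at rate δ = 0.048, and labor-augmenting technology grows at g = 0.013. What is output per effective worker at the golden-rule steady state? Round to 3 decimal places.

Capital per effective worker breaks even when investment replaces (n + g + δ)·k; here n + g + δ = 0.091.
At the golden rule the marginal product of capital equals n+g+δ: 0.47·k^(0.47−1) = 0.091. Solving, k_gold = (0.47/0.091)^(1/0.53) ≈ 22.1508.
Output: y_gold = k_gold^0.47 = 22.1508^0.47 ≈ 4.2888.

y_gold ≈ 4.289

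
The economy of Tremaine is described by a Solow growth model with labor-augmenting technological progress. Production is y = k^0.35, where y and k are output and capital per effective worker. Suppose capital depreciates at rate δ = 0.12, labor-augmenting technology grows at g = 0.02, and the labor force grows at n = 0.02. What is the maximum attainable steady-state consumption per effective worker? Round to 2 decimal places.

Break-even investment rate: n + g + δ = 0.02 + 0.02 + 0.12 = 0.16.
Golden rule sets MPK = n+g+δ: 0.35·k^(0.35−1) = 0.16, so k_gold = (0.35/0.16)^(1/0.65) ≈ 3.3342.
y_gold = 3.3342^0.35 ≈ 1.5242.
c_gold = y_gold − (n+g+δ)·k_gold = 1.5242 − 0.16·3.3342 ≈ 0.9907.

c_gold ≈ 0.99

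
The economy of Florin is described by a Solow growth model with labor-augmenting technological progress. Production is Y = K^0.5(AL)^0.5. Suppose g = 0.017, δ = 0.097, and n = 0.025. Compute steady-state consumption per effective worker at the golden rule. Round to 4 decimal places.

c_gold ≈ 1.7986

The effective depreciation rate is n + g + δ = 0.025 + 0.017 + 0.097 = 0.139.
Setting f'(k) = n+g+δ gives 0.5·k^(0.5−1) = 0.139, hence k_gold = (0.5/0.139)^(1/0.5) ≈ 12.9393.
y_gold = 12.9393^0.5 ≈ 3.5971.
c_gold = y_gold − (n+g+δ)·k_gold = 3.5971 − 0.139·12.9393 ≈ 1.7986.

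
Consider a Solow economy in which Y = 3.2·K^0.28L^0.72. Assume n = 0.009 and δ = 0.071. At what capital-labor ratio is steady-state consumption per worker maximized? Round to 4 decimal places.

k_gold ≈ 28.6581

n + δ = 0.009 + 0.071 = 0.08.
At the golden rule the marginal product of capital equals n+δ: 0.28·3.2·k^(0.28−1) = 0.08. Solving, k_gold = (0.28·3.2/0.08)^(1/0.72) ≈ 28.6581.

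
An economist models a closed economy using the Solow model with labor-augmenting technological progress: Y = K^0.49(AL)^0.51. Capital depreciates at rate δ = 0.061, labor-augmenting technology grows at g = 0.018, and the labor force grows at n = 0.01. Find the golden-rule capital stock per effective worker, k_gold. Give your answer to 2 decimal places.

The effective depreciation rate is n + g + δ = 0.01 + 0.018 + 0.061 = 0.089.
At the golden rule the marginal product of capital equals n+g+δ: 0.49·k^(0.49−1) = 0.089. Solving, k_gold = (0.49/0.089)^(1/0.51) ≈ 28.3505.

k_gold ≈ 28.35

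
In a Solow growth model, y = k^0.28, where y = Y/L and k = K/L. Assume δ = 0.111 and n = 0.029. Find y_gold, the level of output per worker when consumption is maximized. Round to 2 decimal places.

The effective depreciation rate is n + δ = 0.029 + 0.111 = 0.14.
Setting f'(k) = n+δ gives 0.28·k^(0.28−1) = 0.14, hence k_gold = (0.28/0.14)^(1/0.72) ≈ 2.6188.
Output: y_gold = k_gold^0.28 = 2.6188^0.28 ≈ 1.3094.

y_gold ≈ 1.31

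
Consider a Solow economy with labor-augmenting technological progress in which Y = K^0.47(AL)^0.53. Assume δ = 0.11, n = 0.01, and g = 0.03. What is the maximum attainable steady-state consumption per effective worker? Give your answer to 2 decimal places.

The effective depreciation rate is n + g + δ = 0.01 + 0.03 + 0.11 = 0.15.
At the golden rule the marginal product of capital equals n+g+δ: 0.47·k^(0.47−1) = 0.15. Solving, k_gold = (0.47/0.15)^(1/0.53) ≈ 8.6270.
y_gold = 8.6270^0.47 ≈ 2.7533.
c_gold = y_gold − (n+g+δ)·k_gold = 2.7533 − 0.15·8.6270 ≈ 1.4593.

c_gold ≈ 1.46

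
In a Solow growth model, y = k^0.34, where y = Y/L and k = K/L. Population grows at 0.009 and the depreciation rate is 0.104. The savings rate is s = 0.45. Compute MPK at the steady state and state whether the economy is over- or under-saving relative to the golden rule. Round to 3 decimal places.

Capital per worker breaks even when investment replaces (n + δ)·k; here n + δ = 0.113.
Steady-state k*: s·k^0.34 = 0.113·k gives k* = (0.45/0.113)^(1/0.66) ≈ 8.1151.
MPK = 0.34·8.1151^(-0.66) ≈ 0.0854.
MPK < n+δ = 0.113, so the economy is dynamically inefficient (over-saving).

over-saving; MPK ≈ 0.085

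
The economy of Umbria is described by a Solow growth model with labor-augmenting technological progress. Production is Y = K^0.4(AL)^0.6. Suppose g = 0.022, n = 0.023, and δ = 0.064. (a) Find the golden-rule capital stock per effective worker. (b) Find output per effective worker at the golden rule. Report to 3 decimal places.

(a) k_gold ≈ 8.731; (b) y_gold ≈ 2.379

The effective depreciation rate is n + g + δ = 0.023 + 0.022 + 0.064 = 0.109.
Setting f'(k) = n+g+δ gives 0.4·k^(0.4−1) = 0.109, hence k_gold = (0.4/0.109)^(1/0.6) ≈ 8.7308.
y_gold = 8.7308^0.4 ≈ 2.3792.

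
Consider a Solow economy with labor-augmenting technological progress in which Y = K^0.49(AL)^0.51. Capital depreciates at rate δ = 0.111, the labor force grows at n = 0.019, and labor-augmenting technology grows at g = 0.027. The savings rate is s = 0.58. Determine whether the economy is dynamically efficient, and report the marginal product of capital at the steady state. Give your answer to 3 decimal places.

Capital per effective worker breaks even when investment replaces (n + g + δ)·k; here n + g + δ = 0.157.
Steady-state k*: s·k^0.49 = 0.157·k gives k* = (0.58/0.157)^(1/0.51) ≈ 12.9658.
MPK = 0.49·12.9658^(-0.51) ≈ 0.1326.
MPK < n+g+δ = 0.157, so the economy is dynamically inefficient (over-saving).

dynamically inefficient; MPK ≈ 0.133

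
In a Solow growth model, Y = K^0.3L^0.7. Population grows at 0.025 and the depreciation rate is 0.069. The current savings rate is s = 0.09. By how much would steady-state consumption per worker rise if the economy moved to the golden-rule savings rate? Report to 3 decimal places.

Break-even investment rate: n + δ = 0.025 + 0.069 = 0.094.
Current steady state (s = 0.09): k* = (0.09/0.094)^(1/0.7) ≈ 0.9398, y* = 0.9398^0.3 ≈ 0.9815, c* = (1−0.09)·0.9815 ≈ 0.8932.
Setting f'(k) = n+δ gives 0.3·k^(0.3−1) = 0.094, hence k_gold = (0.3/0.094)^(1/0.7) ≈ 5.2480.
y_gold = 5.2480^0.3 ≈ 1.6444, c_gold = y_gold − 0.094·k_gold ≈ 1.1511.
Gain: Δc = 1.1511 − 0.8932 ≈ 0.2579.

Δc ≈ 0.258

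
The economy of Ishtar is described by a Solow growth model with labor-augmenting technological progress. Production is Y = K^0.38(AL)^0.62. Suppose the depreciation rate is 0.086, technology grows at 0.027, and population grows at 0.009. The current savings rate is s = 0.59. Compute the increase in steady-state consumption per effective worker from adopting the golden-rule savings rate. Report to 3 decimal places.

The effective depreciation rate is n + g + δ = 0.009 + 0.027 + 0.086 = 0.122.
Current steady state (s = 0.59): k* = (0.59/0.122)^(1/0.62) ≈ 12.7063, y* = 12.7063^0.38 ≈ 2.6274, c* = (1−0.59)·2.6274 ≈ 1.0772.
At the golden rule the marginal product of capital equals n+g+δ: 0.38·k^(0.38−1) = 0.122. Solving, k_gold = (0.38/0.122)^(1/0.62) ≈ 6.2495.
y_gold = 6.2495^0.38 ≈ 2.0064, c_gold = y_gold − 0.122·k_gold ≈ 1.2440.
Gain: Δc = 1.2440 − 1.0772 ≈ 0.1667.

Δc ≈ 0.167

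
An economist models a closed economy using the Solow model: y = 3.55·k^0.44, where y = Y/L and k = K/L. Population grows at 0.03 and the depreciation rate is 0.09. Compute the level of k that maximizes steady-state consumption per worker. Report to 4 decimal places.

Capital per worker breaks even when investment replaces (n + δ)·k; here n + δ = 0.12.
Setting f'(k) = n+δ gives 0.44·3.55·k^(0.44−1) = 0.12, hence k_gold = (0.44·3.55/0.12)^(1/0.56) ≈ 97.7638.

k_gold ≈ 97.7638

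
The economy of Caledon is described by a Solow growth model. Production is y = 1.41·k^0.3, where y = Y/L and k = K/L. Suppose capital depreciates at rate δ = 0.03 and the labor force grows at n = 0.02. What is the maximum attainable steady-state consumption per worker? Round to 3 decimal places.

c_gold ≈ 2.465

n + δ = 0.02 + 0.03 = 0.05.
Maximizing c = f(k) − (n+δ)·k gives f'(k) = n+δ, i.e. 0.3·1.41·k^(0.3−1) = 0.05, so k_gold = (0.3·1.41/0.05)^(1/0.7) ≈ 21.1259.
y_gold = 1.41·21.1259^0.3 ≈ 3.5210.
c_gold = y_gold − (n+δ)·k_gold = 3.5210 − 0.05·21.1259 ≈ 2.4647.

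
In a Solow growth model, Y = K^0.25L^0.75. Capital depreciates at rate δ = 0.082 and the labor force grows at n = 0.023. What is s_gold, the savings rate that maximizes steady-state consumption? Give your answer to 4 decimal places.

s_gold = 0.2500

Break-even investment rate: n + δ = 0.023 + 0.082 = 0.105.
At the golden rule MPK = n+δ, and in any Cobb-Douglas steady state s = (n+δ)·k/y = MPK·k/y = capital's share 0.25.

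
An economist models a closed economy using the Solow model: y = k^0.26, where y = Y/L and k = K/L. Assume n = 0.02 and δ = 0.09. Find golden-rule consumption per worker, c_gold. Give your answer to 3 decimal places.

n + δ = 0.02 + 0.09 = 0.11.
Setting f'(k) = n+δ gives 0.26·k^(0.26−1) = 0.11, hence k_gold = (0.26/0.11)^(1/0.74) ≈ 3.1977.
y_gold = 3.1977^0.26 ≈ 1.3529.
c_gold = y_gold − (n+δ)·k_gold = 1.3529 − 0.11·3.1977 ≈ 1.0011.

c_gold ≈ 1.001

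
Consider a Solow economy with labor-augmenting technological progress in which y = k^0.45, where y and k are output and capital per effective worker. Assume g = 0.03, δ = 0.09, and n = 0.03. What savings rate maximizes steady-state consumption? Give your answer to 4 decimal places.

s_gold = 0.4500

The effective depreciation rate is n + g + δ = 0.03 + 0.03 + 0.09 = 0.15.
At the golden rule MPK = n+g+δ, and in any Cobb-Douglas steady state s = (n+g+δ)·k/y = MPK·k/y = capital's share 0.45.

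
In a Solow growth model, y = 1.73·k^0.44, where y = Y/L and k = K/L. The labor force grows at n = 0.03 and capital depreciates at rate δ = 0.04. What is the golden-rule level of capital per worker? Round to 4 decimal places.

Break-even investment rate: n + δ = 0.03 + 0.04 = 0.07.
Maximizing c = f(k) − (n+δ)·k gives f'(k) = n+δ, i.e. 0.44·1.73·k^(0.44−1) = 0.07, so k_gold = (0.44·1.73/0.07)^(1/0.56) ≈ 70.9113.

k_gold ≈ 70.9113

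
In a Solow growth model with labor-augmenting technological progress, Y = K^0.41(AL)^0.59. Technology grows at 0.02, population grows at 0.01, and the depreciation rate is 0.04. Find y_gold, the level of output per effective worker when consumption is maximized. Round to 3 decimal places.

y_gold ≈ 3.416

n + g + δ = 0.01 + 0.02 + 0.04 = 0.07.
Golden rule sets MPK = n+g+δ: 0.41·k^(0.41−1) = 0.07, so k_gold = (0.41/0.07)^(1/0.59) ≈ 20.0061.
Output: y_gold = k_gold^0.41 = 20.0061^0.41 ≈ 3.4157.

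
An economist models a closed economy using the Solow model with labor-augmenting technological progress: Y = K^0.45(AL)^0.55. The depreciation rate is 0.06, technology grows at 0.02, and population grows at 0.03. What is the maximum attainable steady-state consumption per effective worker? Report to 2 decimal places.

Break-even investment rate: n + g + δ = 0.03 + 0.02 + 0.06 = 0.11.
At the golden rule the marginal product of capital equals n+g+δ: 0.45·k^(0.45−1) = 0.11. Solving, k_gold = (0.45/0.11)^(1/0.55) ≈ 12.9539.
y_gold = 12.9539^0.45 ≈ 3.1665.
c_gold = y_gold − (n+g+δ)·k_gold = 3.1665 − 0.11·12.9539 ≈ 1.7416.

c_gold ≈ 1.74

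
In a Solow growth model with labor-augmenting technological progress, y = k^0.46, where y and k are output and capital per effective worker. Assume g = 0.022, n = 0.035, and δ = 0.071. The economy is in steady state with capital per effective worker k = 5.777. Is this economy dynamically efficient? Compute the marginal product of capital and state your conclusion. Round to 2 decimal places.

n + g + δ = 0.035 + 0.022 + 0.071 = 0.128.
MPK = 0.46·k^(0.46−1) = 0.46·5.777^(-0.54) ≈ 0.1784.
MPK > 0.128, so the economy is dynamically efficient (under-saving).

dynamically efficient; MPK ≈ 0.18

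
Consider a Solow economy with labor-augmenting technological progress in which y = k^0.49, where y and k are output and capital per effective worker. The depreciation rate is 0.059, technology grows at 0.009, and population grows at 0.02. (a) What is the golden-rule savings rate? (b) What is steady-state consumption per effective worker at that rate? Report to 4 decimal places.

n + g + δ = 0.02 + 0.009 + 0.059 = 0.088.
For Cobb-Douglas, s_gold equals capital's share: s_gold = 0.49.
At the golden rule the marginal product of capital equals n+g+δ: 0.49·k^(0.49−1) = 0.088. Solving, k_gold = (0.49/0.088)^(1/0.51) ≈ 28.9857.
y_gold = 28.9857^0.49 ≈ 5.2056; c_gold = (1−0.49)·y_gold ≈ 2.6548.

(a) s_gold = 0.4900; (b) c_gold ≈ 2.6548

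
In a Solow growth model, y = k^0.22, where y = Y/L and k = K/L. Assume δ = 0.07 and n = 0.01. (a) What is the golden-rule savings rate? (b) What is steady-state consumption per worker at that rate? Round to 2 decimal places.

Capital per worker breaks even when investment replaces (n + δ)·k; here n + δ = 0.08.
For Cobb-Douglas, s_gold equals capital's share: s_gold = 0.22.
Setting f'(k) = n+δ gives 0.22·k^(0.22−1) = 0.08, hence k_gold = (0.22/0.08)^(1/0.78) ≈ 3.6580.
y_gold = 3.6580^0.22 ≈ 1.3302; c_gold = (1−0.22)·y_gold ≈ 1.0375.

(a) s_gold = 0.22; (b) c_gold ≈ 1.04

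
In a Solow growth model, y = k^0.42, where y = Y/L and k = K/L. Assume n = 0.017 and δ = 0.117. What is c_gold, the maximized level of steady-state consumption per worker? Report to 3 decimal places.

c_gold ≈ 1.326

Break-even investment rate: n + δ = 0.017 + 0.117 = 0.134.
Maximizing c = f(k) − (n+δ)·k gives f'(k) = n+δ, i.e. 0.42·k^(0.42−1) = 0.134, so k_gold = (0.42/0.134)^(1/0.58) ≈ 7.1684.
y_gold = 7.1684^0.42 ≈ 2.2871.
c_gold = y_gold − (n+δ)·k_gold = 2.2871 − 0.134·7.1684 ≈ 1.3265.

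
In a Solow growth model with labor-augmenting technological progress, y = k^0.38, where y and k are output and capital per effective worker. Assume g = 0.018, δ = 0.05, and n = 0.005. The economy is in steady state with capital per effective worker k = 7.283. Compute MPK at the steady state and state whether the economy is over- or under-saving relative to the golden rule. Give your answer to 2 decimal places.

under-saving; MPK ≈ 0.11

n + g + δ = 0.005 + 0.018 + 0.05 = 0.073.
MPK = 0.38·k^(0.38−1) = 0.38·7.283^(-0.62) ≈ 0.1110.
MPK > 0.073, so the economy is dynamically efficient (under-saving).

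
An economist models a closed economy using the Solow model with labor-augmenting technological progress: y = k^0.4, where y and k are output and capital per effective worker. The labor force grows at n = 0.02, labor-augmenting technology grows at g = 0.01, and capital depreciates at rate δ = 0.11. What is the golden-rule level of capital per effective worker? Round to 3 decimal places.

Break-even investment rate: n + g + δ = 0.02 + 0.01 + 0.11 = 0.14.
Golden rule sets MPK = n+g+δ: 0.4·k^(0.4−1) = 0.14, so k_gold = (0.4/0.14)^(1/0.6) ≈ 5.7529.

k_gold ≈ 5.753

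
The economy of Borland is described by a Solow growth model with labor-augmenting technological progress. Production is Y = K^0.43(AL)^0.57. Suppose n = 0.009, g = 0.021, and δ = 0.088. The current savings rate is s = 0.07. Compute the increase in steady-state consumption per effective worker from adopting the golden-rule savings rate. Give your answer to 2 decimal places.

Δc ≈ 0.88

The effective depreciation rate is n + g + δ = 0.009 + 0.021 + 0.088 = 0.118.
Current steady state (s = 0.07): k* = (0.07/0.118)^(1/0.57) ≈ 0.4001, y* = 0.4001^0.43 ≈ 0.6744, c* = (1−0.07)·0.6744 ≈ 0.6272.
Maximizing c = f(k) − (n+g+δ)·k gives f'(k) = n+g+δ, i.e. 0.43·k^(0.43−1) = 0.118, so k_gold = (0.43/0.118)^(1/0.57) ≈ 9.6658.
y_gold = 9.6658^0.43 ≈ 2.6525, c_gold = y_gold − 0.118·k_gold ≈ 1.5119.
Gain: Δc = 1.5119 − 0.6272 ≈ 0.8847.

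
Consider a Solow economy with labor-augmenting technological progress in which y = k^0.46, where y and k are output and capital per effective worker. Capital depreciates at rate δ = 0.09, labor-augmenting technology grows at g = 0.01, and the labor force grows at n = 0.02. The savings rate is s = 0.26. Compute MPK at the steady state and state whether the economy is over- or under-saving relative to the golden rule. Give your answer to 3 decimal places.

n + g + δ = 0.02 + 0.01 + 0.09 = 0.12.
Steady-state k*: s·k^0.46 = 0.12·k gives k* = (0.26/0.12)^(1/0.54) ≈ 4.1864.
MPK = 0.46·4.1864^(-0.54) ≈ 0.2123.
MPK > n+g+δ = 0.12, so the economy is dynamically efficient (under-saving).

under-saving; MPK ≈ 0.212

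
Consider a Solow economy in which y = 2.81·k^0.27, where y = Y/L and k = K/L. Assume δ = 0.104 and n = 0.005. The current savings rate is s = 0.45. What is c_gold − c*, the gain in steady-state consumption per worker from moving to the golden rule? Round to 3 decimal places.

Δc ≈ 0.378

The effective depreciation rate is n + δ = 0.005 + 0.104 = 0.109.
Current steady state (s = 0.45): k* = (0.45·2.81/0.109)^(1/0.73) ≈ 28.7216, y* = 2.81·28.7216^0.27 ≈ 6.9570, c* = (1−0.45)·6.9570 ≈ 3.8264.
Maximizing c = f(k) − (n+δ)·k gives f'(k) = n+δ, i.e. 0.27·2.81·k^(0.27−1) = 0.109, so k_gold = (0.27·2.81/0.109)^(1/0.73) ≈ 14.2661.
y_gold = 2.81·14.2661^0.27 ≈ 5.7593, c_gold = y_gold − 0.109·k_gold ≈ 4.2043.
Gain: Δc = 4.2043 − 3.8264 ≈ 0.3779.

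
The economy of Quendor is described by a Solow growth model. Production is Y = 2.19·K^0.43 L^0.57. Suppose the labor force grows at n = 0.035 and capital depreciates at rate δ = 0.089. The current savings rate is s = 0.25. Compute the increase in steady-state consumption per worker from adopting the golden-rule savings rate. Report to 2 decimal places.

Δc ≈ 0.73

Capital per worker breaks even when investment replaces (n + δ)·k; here n + δ = 0.124.
Current steady state (s = 0.25): k* = (0.25·2.19/0.124)^(1/0.57) ≈ 13.5367, y* = 2.19·13.5367^0.43 ≈ 6.7142, c* = (1−0.25)·6.7142 ≈ 5.0357.
At the golden rule the marginal product of capital equals n+δ: 0.43·2.19·k^(0.43−1) = 0.124. Solving, k_gold = (0.43·2.19/0.124)^(1/0.57) ≈ 35.0526.
y_gold = 2.19·35.0526^0.43 ≈ 10.1082, c_gold = y_gold − 0.124·k_gold ≈ 5.7617.
Gain: Δc = 5.7617 − 5.0357 ≈ 0.7260.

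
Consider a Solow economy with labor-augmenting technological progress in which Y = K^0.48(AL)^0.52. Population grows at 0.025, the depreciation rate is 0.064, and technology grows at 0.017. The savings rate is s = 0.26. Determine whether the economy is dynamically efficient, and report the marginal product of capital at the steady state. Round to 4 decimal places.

The effective depreciation rate is n + g + δ = 0.025 + 0.017 + 0.064 = 0.106.
Steady-state k*: s·k^0.48 = 0.106·k gives k* = (0.26/0.106)^(1/0.52) ≈ 5.6151.
MPK = 0.48·5.6151^(-0.52) ≈ 0.1957.
MPK > n+g+δ = 0.106, so the economy is dynamically efficient (under-saving).

dynamically efficient; MPK ≈ 0.1957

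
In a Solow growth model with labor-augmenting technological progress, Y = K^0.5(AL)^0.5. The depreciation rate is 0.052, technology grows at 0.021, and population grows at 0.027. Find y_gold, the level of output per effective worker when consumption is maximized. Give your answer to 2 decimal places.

y_gold ≈ 5.00

n + g + δ = 0.027 + 0.021 + 0.052 = 0.1.
At the golden rule the marginal product of capital equals n+g+δ: 0.5·k^(0.5−1) = 0.1. Solving, k_gold = (0.5/0.1)^(1/0.5) ≈ 25.0000.
Output: y_gold = k_gold^0.5 = 25.0000^0.5 ≈ 5.0000.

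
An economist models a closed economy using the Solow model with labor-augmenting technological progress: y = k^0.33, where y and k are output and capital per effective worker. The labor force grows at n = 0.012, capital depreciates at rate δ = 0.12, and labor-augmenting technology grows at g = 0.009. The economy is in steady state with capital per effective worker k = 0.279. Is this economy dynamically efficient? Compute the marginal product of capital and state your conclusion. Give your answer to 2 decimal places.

Break-even investment rate: n + g + δ = 0.012 + 0.009 + 0.12 = 0.141.
MPK = 0.33·k^(0.33−1) = 0.33·0.279^(-0.67) ≈ 0.7762.
MPK > 0.141, so the economy is dynamically efficient (under-saving).

dynamically efficient; MPK ≈ 0.78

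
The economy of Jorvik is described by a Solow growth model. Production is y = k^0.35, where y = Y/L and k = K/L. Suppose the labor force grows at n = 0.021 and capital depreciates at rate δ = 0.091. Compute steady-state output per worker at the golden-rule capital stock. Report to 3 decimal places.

The effective depreciation rate is n + δ = 0.021 + 0.091 = 0.112.
Maximizing c = f(k) − (n+δ)·k gives f'(k) = n+δ, i.e. 0.35·k^(0.35−1) = 0.112, so k_gold = (0.35/0.112)^(1/0.65) ≈ 5.7718.
Output: y_gold = k_gold^0.35 = 5.7718^0.35 ≈ 1.8470.

y_gold ≈ 1.847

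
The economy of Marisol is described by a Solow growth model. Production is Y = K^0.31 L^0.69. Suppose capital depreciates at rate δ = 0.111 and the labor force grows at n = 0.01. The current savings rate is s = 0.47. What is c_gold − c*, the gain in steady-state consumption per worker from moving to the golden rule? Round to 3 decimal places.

The effective depreciation rate is n + δ = 0.01 + 0.111 = 0.121.
Current steady state (s = 0.47): k* = (0.47/0.121)^(1/0.69) ≈ 7.1462, y* = 7.1462^0.31 ≈ 1.8398, c* = (1−0.47)·1.8398 ≈ 0.9751.
Maximizing c = f(k) − (n+δ)·k gives f'(k) = n+δ, i.e. 0.31·k^(0.31−1) = 0.121, so k_gold = (0.31/0.121)^(1/0.69) ≈ 3.9097.
y_gold = 3.9097^0.31 ≈ 1.5260, c_gold = y_gold − 0.121·k_gold ≈ 1.0530.
Gain: Δc = 1.0530 − 0.9751 ≈ 0.0779.

Δc ≈ 0.078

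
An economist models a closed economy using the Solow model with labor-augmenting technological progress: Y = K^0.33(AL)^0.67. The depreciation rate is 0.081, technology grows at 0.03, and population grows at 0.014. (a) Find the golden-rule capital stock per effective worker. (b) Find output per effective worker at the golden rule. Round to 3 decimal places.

(a) k_gold ≈ 4.259; (b) y_gold ≈ 1.613

The effective depreciation rate is n + g + δ = 0.014 + 0.03 + 0.081 = 0.125.
Setting f'(k) = n+g+δ gives 0.33·k^(0.33−1) = 0.125, hence k_gold = (0.33/0.125)^(1/0.67) ≈ 4.2585.
y_gold = 4.2585^0.33 ≈ 1.6131.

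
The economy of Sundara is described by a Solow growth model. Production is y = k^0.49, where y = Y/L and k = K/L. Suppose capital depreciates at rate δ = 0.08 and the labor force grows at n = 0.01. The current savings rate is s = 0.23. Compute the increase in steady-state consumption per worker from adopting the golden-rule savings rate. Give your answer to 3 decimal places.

Δc ≈ 0.701

Capital per worker breaks even when investment replaces (n + δ)·k; here n + δ = 0.09.
Current steady state (s = 0.23): k* = (0.23/0.09)^(1/0.51) ≈ 6.2949, y* = 6.2949^0.49 ≈ 2.4632, c* = (1−0.23)·2.4632 ≈ 1.8967.
At the golden rule the marginal product of capital equals n+δ: 0.49·k^(0.49−1) = 0.09. Solving, k_gold = (0.49/0.09)^(1/0.51) ≈ 27.7362.
y_gold = 27.7362^0.49 ≈ 5.0944, c_gold = y_gold − 0.09·k_gold ≈ 2.5981.
Gain: Δc = 2.5981 − 1.8967 ≈ 0.7015.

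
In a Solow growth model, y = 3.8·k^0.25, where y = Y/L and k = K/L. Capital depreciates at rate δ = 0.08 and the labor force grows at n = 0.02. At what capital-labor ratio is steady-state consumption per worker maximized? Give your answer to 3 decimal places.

The effective depreciation rate is n + δ = 0.02 + 0.08 = 0.1.
Setting f'(k) = n+δ gives 0.25·3.8·k^(0.25−1) = 0.1, hence k_gold = (0.25·3.8/0.1)^(1/0.75) ≈ 20.1202.

k_gold ≈ 20.120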